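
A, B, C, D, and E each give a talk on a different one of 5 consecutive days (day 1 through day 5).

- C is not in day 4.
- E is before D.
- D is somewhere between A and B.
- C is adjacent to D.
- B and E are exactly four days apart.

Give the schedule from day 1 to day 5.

From clue 1: C is in {1,2,3,5}.
From clues 1–3: D is in {3,4}.
From clues 1–4: C → day 3, D → day 4.
From clues 1–5: E → day 1, A → day 2, B → day 5.

E, A, C, D, B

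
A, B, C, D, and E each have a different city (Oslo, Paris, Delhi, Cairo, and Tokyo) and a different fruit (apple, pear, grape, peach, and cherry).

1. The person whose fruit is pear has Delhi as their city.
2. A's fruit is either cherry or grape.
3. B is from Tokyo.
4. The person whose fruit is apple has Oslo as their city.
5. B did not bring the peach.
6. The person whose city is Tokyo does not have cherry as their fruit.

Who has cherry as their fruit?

With clues 1–5, C, D, and E are impossible for the one with fruit cherry.
With clues 1–6, B is impossible for the one with fruit cherry.
That leaves A.

A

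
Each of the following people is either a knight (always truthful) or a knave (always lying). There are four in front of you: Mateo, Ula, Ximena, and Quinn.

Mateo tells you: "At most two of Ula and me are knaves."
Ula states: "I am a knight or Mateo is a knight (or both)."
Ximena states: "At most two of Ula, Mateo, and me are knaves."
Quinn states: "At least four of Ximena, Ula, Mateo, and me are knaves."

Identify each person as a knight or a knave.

Mateo: knight, Ula: knight, Ximena: knight, Quinn: knave

Regardless of anyone's role, Mateo's statement is true, so Mateo is a knight.
With that fixed, Ula's statement is true, so Ula is a knight.
With that fixed, Ximena's statement is true, so Ximena is a knight.
With that fixed, Quinn's statement is false, so Quinn is a knave.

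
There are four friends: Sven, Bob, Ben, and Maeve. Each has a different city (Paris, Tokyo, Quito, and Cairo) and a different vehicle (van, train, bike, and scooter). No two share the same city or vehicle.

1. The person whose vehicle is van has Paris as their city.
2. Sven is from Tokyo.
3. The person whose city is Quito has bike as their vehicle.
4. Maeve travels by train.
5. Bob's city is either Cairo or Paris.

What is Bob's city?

Paris

With clues 1–2, Tokyo is impossible for Bob's city.
With clues 1–4, Cairo is impossible for Bob's city.
With clues 1–5, Quito is impossible for Bob's city.
That leaves Paris.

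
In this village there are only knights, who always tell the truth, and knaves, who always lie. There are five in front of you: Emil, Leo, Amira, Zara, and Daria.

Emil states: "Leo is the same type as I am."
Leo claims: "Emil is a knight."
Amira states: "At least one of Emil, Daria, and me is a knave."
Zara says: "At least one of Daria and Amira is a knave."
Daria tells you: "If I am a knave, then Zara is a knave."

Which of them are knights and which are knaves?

Emil: knight, Leo: knight, Amira: knight, Zara: knight, Daria: knave

Consider Emil. Suppose Emil is a knave.
Then no assignment of the remaining roles makes every statement match its speaker's type — contradiction.
So Emil is a knight.
With that fixed, Leo's statement is true, so Leo is a knight.
Consider Amira. Suppose Amira is a knave.
Then Amira's own statement would have to be false, but it can't be — contradiction.
So Amira is a knight.
Consider Zara. Suppose Zara is a knave.
Then no assignment of the remaining roles makes every statement match its speaker's type — contradiction.
So Zara is a knight.
Consider Daria. Suppose Daria is a knight.
Then Amira's statement comes out false, contradicting Amira being a knight.
So Daria is a knave.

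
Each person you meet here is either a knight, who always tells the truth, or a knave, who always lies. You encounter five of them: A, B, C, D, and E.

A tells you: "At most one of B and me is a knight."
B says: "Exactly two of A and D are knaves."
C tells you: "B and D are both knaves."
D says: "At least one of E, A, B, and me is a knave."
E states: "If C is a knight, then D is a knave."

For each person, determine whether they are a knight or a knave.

A: knight, B: knave, C: knave, D: knight, E: knight

Consider A. Suppose A is a knave.
Then A's own statement would have to be false, but it can't be — contradiction.
So A is a knight.
With that fixed, B's statement is false, so B is a knave.
With that fixed, D's statement is true, so D is a knight.
With that fixed, C's statement is false, so C is a knave.
With that fixed, E's statement is true, so E is a knight.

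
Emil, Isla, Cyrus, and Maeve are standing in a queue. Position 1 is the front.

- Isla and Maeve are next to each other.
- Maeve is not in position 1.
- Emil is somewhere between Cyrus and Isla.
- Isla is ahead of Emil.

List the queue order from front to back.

Isla, Maeve, Emil, Cyrus

From clues 1–2: Maeve is in {2,3,4}.
From clues 1–3: Emil is in {2,3}.
From clues 1–4: Isla → position 1, Maeve → position 2, Emil → position 3, Cyrus → position 4.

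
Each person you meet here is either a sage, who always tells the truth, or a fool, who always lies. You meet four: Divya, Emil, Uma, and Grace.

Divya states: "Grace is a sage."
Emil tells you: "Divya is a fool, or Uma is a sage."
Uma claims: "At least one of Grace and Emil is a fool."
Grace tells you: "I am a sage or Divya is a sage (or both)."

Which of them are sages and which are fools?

Consider Divya. Suppose Divya is a sage.
Then no assignment of the remaining roles makes every statement match its speaker's type — contradiction.
So Divya is a fool.
With that fixed, Emil's statement is true, so Emil is a sage.
Consider Uma. Suppose Uma is a fool.
Then no assignment of the remaining roles makes every statement match its speaker's type — contradiction.
So Uma is a sage.
Consider Grace. Suppose Grace is a sage.
Then Divya's statement comes out true, contradicting Divya being a fool.
So Grace is a fool.

Divya: fool, Emil: sage, Uma: sage, Grace: fool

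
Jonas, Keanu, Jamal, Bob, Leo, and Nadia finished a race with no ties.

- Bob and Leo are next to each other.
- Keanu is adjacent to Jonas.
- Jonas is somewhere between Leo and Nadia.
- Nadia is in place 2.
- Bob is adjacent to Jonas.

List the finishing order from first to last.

From clues 1–3: Jonas is in {2,3,4,5}.
From clues 1–4: Jamal → place 1, Nadia → place 2.
From clues 1–5: Keanu → place 3, Jonas → place 4, Bob → place 5, Leo → place 6.

Jamal, Nadia, Keanu, Jonas, Bob, Leo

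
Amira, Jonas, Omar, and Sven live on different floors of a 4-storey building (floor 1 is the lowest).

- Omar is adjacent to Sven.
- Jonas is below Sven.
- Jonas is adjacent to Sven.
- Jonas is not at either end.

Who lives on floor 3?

With clues 1–2, Amira and Jonas are ruled out for floor 3.
With clues 1–4, Omar is ruled out for floor 3.
So floor 3 is Sven.

Sven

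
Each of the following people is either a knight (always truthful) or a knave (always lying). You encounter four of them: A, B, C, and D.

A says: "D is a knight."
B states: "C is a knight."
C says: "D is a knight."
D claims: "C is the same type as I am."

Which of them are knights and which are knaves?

Consider A. Suppose A is a knave.
Then no assignment of the remaining roles makes every statement match its speaker's type — contradiction.
So A is a knight.
Consider B. Suppose B is a knave.
Then no assignment of the remaining roles makes every statement match its speaker's type — contradiction.
So B is a knight.
Consider C. Suppose C is a knave.
Then B's statement comes out false, contradicting B being a knight.
So C is a knight.
Consider D. Suppose D is a knave.
Then A's statement comes out false, contradicting A being a knight.
So D is a knight.

A: knight, B: knight, C: knight, D: knight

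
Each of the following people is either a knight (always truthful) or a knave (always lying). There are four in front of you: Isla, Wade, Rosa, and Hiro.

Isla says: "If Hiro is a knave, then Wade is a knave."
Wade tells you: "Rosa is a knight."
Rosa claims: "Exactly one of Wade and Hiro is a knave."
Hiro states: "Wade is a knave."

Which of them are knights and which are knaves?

Isla: knave, Wade: knight, Rosa: knight, Hiro: knave

Consider Isla. Suppose Isla is a knight.
Then no assignment of the remaining roles makes every statement match its speaker's type — contradiction.
So Isla is a knave.
Consider Wade. Suppose Wade is a knave.
Then Isla's statement comes out true, contradicting Isla being a knave.
So Wade is a knight.
With that fixed, Hiro's statement is false, so Hiro is a knave.
With that fixed, Rosa's statement is true, so Rosa is a knight.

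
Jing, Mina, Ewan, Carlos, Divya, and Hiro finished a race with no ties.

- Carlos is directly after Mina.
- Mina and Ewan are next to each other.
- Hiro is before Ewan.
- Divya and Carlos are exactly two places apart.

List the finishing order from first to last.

From clue 1: Mina is in {1,2,3,4,5}.
From clues 1–2: Mina is in {2,3,4,5}.
From clues 1–3: Mina is in {3,4,5}.
From clues 1–4: Hiro → place 1, Ewan → place 2, Mina → place 3, Carlos → place 4, Jing → place 5, Divya → place 6.

Hiro, Ewan, Mina, Carlos, Jing, Divya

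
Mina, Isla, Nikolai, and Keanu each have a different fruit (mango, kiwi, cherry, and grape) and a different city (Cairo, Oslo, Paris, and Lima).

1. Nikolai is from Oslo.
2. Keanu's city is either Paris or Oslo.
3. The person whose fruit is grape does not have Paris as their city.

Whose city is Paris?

Keanu

Clue 1 rules out Nikolai for the one with city Paris.
With clues 1–2, Isla and Mina are impossible for the one with city Paris.
That leaves Keanu.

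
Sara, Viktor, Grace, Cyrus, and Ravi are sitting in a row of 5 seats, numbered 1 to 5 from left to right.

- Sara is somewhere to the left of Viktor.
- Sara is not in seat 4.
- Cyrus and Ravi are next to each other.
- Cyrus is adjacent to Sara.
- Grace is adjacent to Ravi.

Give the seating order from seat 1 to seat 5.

Sara, Cyrus, Ravi, Grace, Viktor

From clue 1: Sara is in {1,2,3,4}.
From clues 1–2: Sara is in {1,2,3}.
From clues 1–4: Viktor is in {4,5}.
From clues 1–5: Sara → seat 1, Cyrus → seat 2, Ravi → seat 3, Grace → seat 4, Viktor → seat 5.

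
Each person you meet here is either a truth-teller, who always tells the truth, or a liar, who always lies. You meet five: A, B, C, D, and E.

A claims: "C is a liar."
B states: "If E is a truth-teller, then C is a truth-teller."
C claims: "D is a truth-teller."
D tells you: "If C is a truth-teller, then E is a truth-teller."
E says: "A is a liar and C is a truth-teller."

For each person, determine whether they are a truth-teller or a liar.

Consider A. Suppose A is a truth-teller.
Then no assignment of the remaining roles makes every statement match its speaker's type — contradiction.
So A is a liar.
Consider B. Suppose B is a liar.
Then no assignment of the remaining roles makes every statement match its speaker's type — contradiction.
So B is a truth-teller.
Consider C. Suppose C is a liar.
Then A's statement comes out true, contradicting A being a liar.
So C is a truth-teller.
With that fixed, E's statement is true, so E is a truth-teller.
With that fixed, D's statement is true, so D is a truth-teller.

A: liar, B: truth-teller, C: truth-teller, D: truth-teller, E: truth-teller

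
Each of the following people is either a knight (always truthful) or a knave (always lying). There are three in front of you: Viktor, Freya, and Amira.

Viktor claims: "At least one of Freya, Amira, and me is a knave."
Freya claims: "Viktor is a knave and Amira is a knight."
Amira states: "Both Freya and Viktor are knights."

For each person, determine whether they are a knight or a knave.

Viktor: knight, Freya: knave, Amira: knave

Consider Viktor. Suppose Viktor is a knave.
Then Viktor's own statement would have to be false, but it can't be — contradiction.
So Viktor is a knight.
With that fixed, Freya's statement is false, so Freya is a knave.
With that fixed, Amira's statement is false, so Amira is a knave.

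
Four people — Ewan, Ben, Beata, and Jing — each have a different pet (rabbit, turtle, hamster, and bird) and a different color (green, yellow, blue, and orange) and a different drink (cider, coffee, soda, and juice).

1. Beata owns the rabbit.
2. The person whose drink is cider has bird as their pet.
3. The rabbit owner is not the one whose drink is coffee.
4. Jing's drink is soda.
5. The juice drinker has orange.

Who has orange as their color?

Beata

With clues 1–5, Ben, Ewan, and Jing are impossible for the one with color orange.
That leaves Beata.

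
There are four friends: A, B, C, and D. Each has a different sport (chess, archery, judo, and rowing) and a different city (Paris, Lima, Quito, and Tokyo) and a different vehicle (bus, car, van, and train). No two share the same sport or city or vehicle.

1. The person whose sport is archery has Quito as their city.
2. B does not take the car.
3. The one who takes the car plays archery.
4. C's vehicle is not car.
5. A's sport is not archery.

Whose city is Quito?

With clues 1–3, B is impossible for the one with city Quito.
With clues 1–4, C is impossible for the one with city Quito.
With clues 1–5, A is impossible for the one with city Quito.
That leaves D.

D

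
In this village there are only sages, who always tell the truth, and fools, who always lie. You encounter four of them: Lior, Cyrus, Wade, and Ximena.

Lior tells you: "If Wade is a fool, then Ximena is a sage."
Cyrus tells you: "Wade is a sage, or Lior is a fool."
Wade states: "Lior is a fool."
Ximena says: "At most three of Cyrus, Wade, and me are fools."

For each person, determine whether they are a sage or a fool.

Regardless of anyone's role, Ximena's statement is true, so Ximena is a sage.
With that fixed, Lior's statement is true, so Lior is a sage.
With that fixed, Wade's statement is false, so Wade is a fool.
With that fixed, Cyrus's statement is false, so Cyrus is a fool.

Lior: sage, Cyrus: fool, Wade: fool, Ximena: sage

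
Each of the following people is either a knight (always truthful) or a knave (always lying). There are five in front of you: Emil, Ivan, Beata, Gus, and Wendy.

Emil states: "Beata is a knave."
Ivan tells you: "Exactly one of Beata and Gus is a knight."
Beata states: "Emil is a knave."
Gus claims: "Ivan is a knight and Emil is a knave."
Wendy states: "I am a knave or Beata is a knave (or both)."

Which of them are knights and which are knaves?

Consider Emil. Suppose Emil is a knave.
Then no assignment of the remaining roles makes every statement match its speaker's type — contradiction.
So Emil is a knight.
With that fixed, Beata's statement is false, so Beata is a knave.
With that fixed, Gus's statement is false, so Gus is a knave.
With that fixed, Wendy's statement is true, so Wendy is a knight.
With that fixed, Ivan's statement is false, so Ivan is a knave.

Emil: knight, Ivan: knave, Beata: knave, Gus: knave, Wendy: knight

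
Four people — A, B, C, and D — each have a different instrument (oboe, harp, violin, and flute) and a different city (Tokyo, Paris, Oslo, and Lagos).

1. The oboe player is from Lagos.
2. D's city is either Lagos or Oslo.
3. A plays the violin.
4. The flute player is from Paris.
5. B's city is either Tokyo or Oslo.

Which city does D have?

Lagos

With clues 1–2, Paris and Tokyo are impossible for D's city.
With clues 1–5, Oslo is impossible for D's city.
That leaves Lagos.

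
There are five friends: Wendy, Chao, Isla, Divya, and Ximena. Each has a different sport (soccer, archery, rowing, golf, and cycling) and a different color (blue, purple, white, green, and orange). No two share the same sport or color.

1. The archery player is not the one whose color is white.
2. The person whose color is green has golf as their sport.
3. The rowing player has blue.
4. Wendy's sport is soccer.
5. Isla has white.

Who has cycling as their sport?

With clues 1–4, Wendy is impossible for the one with sport cycling.
With clues 1–5, Chao, Divya, and Ximena are impossible for the one with sport cycling.
That leaves Isla.

Isla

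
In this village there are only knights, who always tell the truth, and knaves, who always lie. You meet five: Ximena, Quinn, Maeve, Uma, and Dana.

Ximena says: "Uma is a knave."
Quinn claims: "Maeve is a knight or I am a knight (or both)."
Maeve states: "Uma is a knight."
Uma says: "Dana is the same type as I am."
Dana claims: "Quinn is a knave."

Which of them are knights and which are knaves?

Ximena: knight, Quinn: knave, Maeve: knave, Uma: knave, Dana: knight

Consider Ximena. Suppose Ximena is a knave.
Then no assignment of the remaining roles makes every statement match its speaker's type — contradiction.
So Ximena is a knight.
Consider Quinn. Suppose Quinn is a knight.
Then no assignment of the remaining roles makes every statement match its speaker's type — contradiction.
So Quinn is a knave.
With that fixed, Dana's statement is true, so Dana is a knight.
Consider Maeve. Suppose Maeve is a knight.
Then Quinn's statement comes out true, contradicting Quinn being a knave.
So Maeve is a knave.
Consider Uma. Suppose Uma is a knight.
Then Ximena's statement comes out false, contradicting Ximena being a knight.
So Uma is a knave.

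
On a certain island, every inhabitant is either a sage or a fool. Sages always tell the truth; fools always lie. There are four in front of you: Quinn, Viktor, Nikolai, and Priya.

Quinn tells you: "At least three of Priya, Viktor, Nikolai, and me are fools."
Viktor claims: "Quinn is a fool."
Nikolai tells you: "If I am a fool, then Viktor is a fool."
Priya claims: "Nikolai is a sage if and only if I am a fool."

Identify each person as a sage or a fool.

Quinn: fool, Viktor: sage, Nikolai: fool, Priya: sage

Consider Quinn. Suppose Quinn is a sage.
Then no assignment of the remaining roles makes every statement match its speaker's type — contradiction.
So Quinn is a fool.
With that fixed, Viktor's statement is true, so Viktor is a sage.
Consider Nikolai. Suppose Nikolai is a sage.
Then whichever role Priya has, Priya's statement has the wrong truth value — contradiction.
So Nikolai is a fool.
Consider Priya. Suppose Priya is a fool.
Then Quinn's statement comes out true, contradicting Quinn being a fool.
So Priya is a sage.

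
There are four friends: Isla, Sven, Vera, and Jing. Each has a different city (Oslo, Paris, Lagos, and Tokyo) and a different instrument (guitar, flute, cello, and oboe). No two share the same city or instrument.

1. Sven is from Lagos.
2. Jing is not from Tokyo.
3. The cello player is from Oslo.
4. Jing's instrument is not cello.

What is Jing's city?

Paris

Clue 1 rules out Lagos for Jing's city.
With clues 1–2, Tokyo is impossible for Jing's city.
With clues 1–4, Oslo is impossible for Jing's city.
That leaves Paris.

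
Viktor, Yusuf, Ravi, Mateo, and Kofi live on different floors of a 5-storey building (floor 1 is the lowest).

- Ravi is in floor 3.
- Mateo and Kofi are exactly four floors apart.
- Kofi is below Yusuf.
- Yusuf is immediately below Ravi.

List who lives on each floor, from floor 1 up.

From clue 1: Ravi → floor 3.
From clues 1–2: Viktor is in {2,4}.
From clues 1–3: Kofi → floor 1, Mateo → floor 5.
From clues 1–4: Yusuf → floor 2, Viktor → floor 4.

Kofi, Yusuf, Ravi, Viktor, Mateo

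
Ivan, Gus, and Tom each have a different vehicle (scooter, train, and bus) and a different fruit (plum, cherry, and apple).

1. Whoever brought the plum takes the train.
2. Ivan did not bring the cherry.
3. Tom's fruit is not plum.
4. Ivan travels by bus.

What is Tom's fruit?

cherry

With clues 1–3, plum is impossible for Tom's fruit.
With clues 1–4, apple is impossible for Tom's fruit.
That leaves cherry.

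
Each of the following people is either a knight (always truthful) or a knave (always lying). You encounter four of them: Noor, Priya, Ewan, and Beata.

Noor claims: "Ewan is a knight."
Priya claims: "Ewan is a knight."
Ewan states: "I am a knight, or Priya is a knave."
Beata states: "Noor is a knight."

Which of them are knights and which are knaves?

Consider Noor. Suppose Noor is a knave.
Then no assignment of the remaining roles makes every statement match its speaker's type — contradiction.
So Noor is a knight.
With that fixed, Beata's statement is true, so Beata is a knight.
Consider Priya. Suppose Priya is a knave.
Then no assignment of the remaining roles makes every statement match its speaker's type — contradiction.
So Priya is a knight.
Consider Ewan. Suppose Ewan is a knave.
Then Noor's statement comes out false, contradicting Noor being a knight.
So Ewan is a knight.

Noor: knight, Priya: knight, Ewan: knight, Beata: knight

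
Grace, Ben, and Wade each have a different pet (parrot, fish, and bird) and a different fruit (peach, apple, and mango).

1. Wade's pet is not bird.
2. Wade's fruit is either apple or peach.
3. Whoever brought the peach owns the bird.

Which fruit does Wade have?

apple

With clues 1–2, mango is impossible for Wade's fruit.
With clues 1–3, peach is impossible for Wade's fruit.
That leaves apple.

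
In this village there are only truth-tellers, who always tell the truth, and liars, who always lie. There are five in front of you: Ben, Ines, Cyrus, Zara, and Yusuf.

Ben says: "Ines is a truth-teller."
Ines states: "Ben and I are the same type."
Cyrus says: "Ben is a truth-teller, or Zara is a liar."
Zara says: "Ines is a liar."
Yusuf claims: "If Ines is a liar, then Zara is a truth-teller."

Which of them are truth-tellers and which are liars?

Ben: truth-teller, Ines: truth-teller, Cyrus: truth-teller, Zara: liar, Yusuf: truth-teller

Consider Ben. Suppose Ben is a liar.
Then whichever role Ines has, Ines's statement has the wrong truth value — contradiction.
So Ben is a truth-teller.
With that fixed, Cyrus's statement is true, so Cyrus is a truth-teller.
Consider Ines. Suppose Ines is a liar.
Then Ben's statement comes out false, contradicting Ben being a truth-teller.
So Ines is a truth-teller.
With that fixed, Zara's statement is false, so Zara is a liar.
With that fixed, Yusuf's statement is true, so Yusuf is a truth-teller.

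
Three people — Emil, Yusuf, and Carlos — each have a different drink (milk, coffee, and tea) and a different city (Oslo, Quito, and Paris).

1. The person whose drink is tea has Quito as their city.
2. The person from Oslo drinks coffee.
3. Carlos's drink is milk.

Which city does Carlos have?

Paris

With clues 1–3, Oslo and Quito are impossible for Carlos's city.
That leaves Paris.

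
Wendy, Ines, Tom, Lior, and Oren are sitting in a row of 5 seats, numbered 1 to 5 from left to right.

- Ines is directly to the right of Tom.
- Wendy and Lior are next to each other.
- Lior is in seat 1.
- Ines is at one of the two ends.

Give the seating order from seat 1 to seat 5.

From clue 1: Ines is in {2,3,4,5}.
From clues 1–2: Oren is in {1,3,5}.
From clues 1–3: Lior → seat 1, Wendy → seat 2.
From clues 1–4: Oren → seat 3, Tom → seat 4, Ines → seat 5.

Lior, Wendy, Oren, Tom, Ines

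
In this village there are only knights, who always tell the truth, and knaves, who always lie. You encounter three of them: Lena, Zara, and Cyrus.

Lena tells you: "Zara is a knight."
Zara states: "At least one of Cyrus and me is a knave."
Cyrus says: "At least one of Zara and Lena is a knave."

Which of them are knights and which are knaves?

Consider Lena. Suppose Lena is a knave.
Then no assignment of the remaining roles makes every statement match its speaker's type — contradiction.
So Lena is a knight.
Consider Zara. Suppose Zara is a knave.
Then Lena's statement comes out false, contradicting Lena being a knight.
So Zara is a knight.
With that fixed, Cyrus's statement is false, so Cyrus is a knave.

Lena: knight, Zara: knight, Cyrus: knave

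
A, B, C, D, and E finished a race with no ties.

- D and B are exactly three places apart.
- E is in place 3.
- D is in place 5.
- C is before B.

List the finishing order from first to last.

C, B, E, A, D

From clue 1: B is in {1,2,4,5}.
From clues 1–2: E → place 3.
From clues 1–3: B → place 2, D → place 5.
From clues 1–4: C → place 1, A → place 4.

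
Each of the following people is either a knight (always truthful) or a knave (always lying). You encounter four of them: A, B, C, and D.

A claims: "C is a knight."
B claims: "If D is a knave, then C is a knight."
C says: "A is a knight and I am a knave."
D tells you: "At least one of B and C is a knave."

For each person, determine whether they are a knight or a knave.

A: knave, B: knight, C: knave, D: knight

Consider A. Suppose A is a knight.
Then whichever role C has, C's statement has the wrong truth value — contradiction.
So A is a knave.
With that fixed, C's statement is false, so C is a knave.
With that fixed, D's statement is true, so D is a knight.
With that fixed, B's statement is true, so B is a knight.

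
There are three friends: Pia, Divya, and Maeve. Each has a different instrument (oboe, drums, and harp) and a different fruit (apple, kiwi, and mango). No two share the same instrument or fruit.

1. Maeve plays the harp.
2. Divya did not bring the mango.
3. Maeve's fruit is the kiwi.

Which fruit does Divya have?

With clues 1–2, mango is impossible for Divya's fruit.
With clues 1–3, kiwi is impossible for Divya's fruit.
That leaves apple.

apple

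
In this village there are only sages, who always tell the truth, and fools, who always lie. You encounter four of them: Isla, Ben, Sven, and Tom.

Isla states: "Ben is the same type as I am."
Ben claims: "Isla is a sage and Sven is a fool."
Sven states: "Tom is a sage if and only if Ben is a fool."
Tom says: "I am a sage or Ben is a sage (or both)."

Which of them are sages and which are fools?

Consider Isla. Suppose Isla is a fool.
Then no assignment of the remaining roles makes every statement match its speaker's type — contradiction.
So Isla is a sage.
Consider Ben. Suppose Ben is a fool.
Then Isla's statement comes out false, contradicting Isla being a sage.
So Ben is a sage.
With that fixed, Tom's statement is true, so Tom is a sage.
With that fixed, Sven's statement is false, so Sven is a fool.

Isla: sage, Ben: sage, Sven: fool, Tom: sage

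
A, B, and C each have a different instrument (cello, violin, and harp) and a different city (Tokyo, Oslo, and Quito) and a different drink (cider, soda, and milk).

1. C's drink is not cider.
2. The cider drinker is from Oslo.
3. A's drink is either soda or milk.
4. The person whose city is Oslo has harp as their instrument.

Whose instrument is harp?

B

With clues 1–4, A and C are impossible for the one with instrument harp.
That leaves B.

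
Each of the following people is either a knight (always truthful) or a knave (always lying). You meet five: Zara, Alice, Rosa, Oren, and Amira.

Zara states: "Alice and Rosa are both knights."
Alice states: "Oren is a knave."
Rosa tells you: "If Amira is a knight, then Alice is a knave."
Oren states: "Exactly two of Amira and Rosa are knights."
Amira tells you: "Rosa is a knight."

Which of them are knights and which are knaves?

Consider Zara. Suppose Zara is a knight.
Then no assignment of the remaining roles makes every statement match its speaker's type — contradiction.
So Zara is a knave.
Consider Alice. Suppose Alice is a knight.
Then no assignment of the remaining roles makes every statement match its speaker's type — contradiction.
So Alice is a knave.
With that fixed, Rosa's statement is true, so Rosa is a knight.
With that fixed, Amira's statement is true, so Amira is a knight.
With that fixed, Oren's statement is true, so Oren is a knight.

Zara: knave, Alice: knave, Rosa: knight, Oren: knight, Amira: knight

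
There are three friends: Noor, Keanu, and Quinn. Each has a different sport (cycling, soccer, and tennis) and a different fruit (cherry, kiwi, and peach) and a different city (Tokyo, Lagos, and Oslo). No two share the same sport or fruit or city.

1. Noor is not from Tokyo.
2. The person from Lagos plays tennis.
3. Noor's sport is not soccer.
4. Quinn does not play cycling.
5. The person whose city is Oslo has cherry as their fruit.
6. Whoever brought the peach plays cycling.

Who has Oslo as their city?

Quinn

With clues 1–6, Keanu and Noor are impossible for the one with city Oslo.
That leaves Quinn.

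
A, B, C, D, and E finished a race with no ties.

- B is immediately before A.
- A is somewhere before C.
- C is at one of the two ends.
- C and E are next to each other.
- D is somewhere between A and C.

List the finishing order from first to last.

From clue 1: A is in {2,3,4,5}.
From clues 1–2: A is in {2,3,4}.
From clues 1–3: C → place 5.
From clues 1–4: E → place 4.
From clues 1–5: B → place 1, A → place 2, D → place 3.

B, A, D, E, C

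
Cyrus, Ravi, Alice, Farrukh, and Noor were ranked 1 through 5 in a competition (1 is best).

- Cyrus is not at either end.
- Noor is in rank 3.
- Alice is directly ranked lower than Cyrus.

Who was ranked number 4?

With clues 1–2, Noor is ruled out for rank 4.
With clues 1–3, Alice, Farrukh, and Ravi are ruled out for rank 4.
So rank 4 is Cyrus.

Cyrus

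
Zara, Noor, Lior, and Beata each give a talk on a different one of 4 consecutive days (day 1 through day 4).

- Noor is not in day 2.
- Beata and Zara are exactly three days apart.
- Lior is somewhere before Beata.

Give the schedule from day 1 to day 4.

Zara, Lior, Noor, Beata

From clue 1: Noor is in {1,3,4}.
From clues 1–2: Lior → day 2, Noor → day 3.
From clues 1–3: Zara → day 1, Beata → day 4.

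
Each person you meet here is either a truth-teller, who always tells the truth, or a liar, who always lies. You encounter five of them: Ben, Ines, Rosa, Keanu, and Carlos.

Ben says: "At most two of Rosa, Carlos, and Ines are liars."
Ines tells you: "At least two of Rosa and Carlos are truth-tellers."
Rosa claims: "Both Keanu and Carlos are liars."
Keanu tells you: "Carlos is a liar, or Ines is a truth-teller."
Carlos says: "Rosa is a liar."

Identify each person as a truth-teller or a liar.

Ben: truth-teller, Ines: liar, Rosa: liar, Keanu: liar, Carlos: truth-teller

Consider Ben. Suppose Ben is a liar.
Then no assignment of the remaining roles makes every statement match its speaker's type — contradiction.
So Ben is a truth-teller.
Consider Ines. Suppose Ines is a truth-teller.
Then no assignment of the remaining roles makes every statement match its speaker's type — contradiction.
So Ines is a liar.
Consider Rosa. Suppose Rosa is a truth-teller.
Then no assignment of the remaining roles makes every statement match its speaker's type — contradiction.
So Rosa is a liar.
With that fixed, Carlos's statement is true, so Carlos is a truth-teller.
With that fixed, Keanu's statement is false, so Keanu is a liar.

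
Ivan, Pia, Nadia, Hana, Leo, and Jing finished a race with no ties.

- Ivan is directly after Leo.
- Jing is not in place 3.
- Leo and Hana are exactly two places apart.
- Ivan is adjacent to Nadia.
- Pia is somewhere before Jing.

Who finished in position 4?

Ivan

With clues 1–4, Hana, Jing, Nadia, and Pia are ruled out for place 4.
With clues 1–5, Leo is ruled out for place 4.
So place 4 is Ivan.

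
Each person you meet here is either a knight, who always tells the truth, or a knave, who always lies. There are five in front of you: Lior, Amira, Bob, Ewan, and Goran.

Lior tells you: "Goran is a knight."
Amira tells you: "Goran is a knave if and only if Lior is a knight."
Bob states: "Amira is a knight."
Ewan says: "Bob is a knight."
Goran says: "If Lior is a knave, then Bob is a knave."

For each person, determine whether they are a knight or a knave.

Consider Lior. Suppose Lior is a knave.
Then no assignment of the remaining roles makes every statement match its speaker's type — contradiction.
So Lior is a knight.
With that fixed, Goran's statement is true, so Goran is a knight.
With that fixed, Amira's statement is false, so Amira is a knave.
With that fixed, Bob's statement is false, so Bob is a knave.
With that fixed, Ewan's statement is false, so Ewan is a knave.

Lior: knight, Amira: knave, Bob: knave, Ewan: knave, Goran: knight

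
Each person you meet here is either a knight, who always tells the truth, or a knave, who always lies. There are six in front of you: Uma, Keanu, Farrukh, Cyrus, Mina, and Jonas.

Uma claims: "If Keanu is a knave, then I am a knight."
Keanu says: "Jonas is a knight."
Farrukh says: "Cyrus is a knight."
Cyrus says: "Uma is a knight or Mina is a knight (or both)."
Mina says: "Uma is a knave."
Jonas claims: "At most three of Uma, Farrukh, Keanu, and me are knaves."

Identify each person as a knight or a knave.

Uma: knight, Keanu: knight, Farrukh: knight, Cyrus: knight, Mina: knave, Jonas: knight

Consider Uma. Suppose Uma is a knave.
Then no assignment of the remaining roles makes every statement match its speaker's type — contradiction.
So Uma is a knight.
With that fixed, Cyrus's statement is true, so Cyrus is a knight.
With that fixed, Mina's statement is false, so Mina is a knave.
With that fixed, Jonas's statement is true, so Jonas is a knight.
With that fixed, Keanu's statement is true, so Keanu is a knight.
With that fixed, Farrukh's statement is true, so Farrukh is a knight.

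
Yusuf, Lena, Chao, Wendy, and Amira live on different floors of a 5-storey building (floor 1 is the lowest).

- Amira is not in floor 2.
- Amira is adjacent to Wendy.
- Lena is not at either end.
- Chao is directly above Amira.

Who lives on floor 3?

With clues 1–4, Amira, Chao, Lena, and Yusuf are ruled out for floor 3.
So floor 3 is Wendy.

Wendy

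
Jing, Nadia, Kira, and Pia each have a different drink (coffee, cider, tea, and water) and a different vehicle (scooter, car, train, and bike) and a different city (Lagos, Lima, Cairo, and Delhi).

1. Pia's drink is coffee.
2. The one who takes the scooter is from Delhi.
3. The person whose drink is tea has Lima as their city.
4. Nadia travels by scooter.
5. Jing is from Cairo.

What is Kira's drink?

tea

Clue 1 rules out coffee for Kira's drink.
With clues 1–5, cider and water are impossible for Kira's drink.
That leaves tea.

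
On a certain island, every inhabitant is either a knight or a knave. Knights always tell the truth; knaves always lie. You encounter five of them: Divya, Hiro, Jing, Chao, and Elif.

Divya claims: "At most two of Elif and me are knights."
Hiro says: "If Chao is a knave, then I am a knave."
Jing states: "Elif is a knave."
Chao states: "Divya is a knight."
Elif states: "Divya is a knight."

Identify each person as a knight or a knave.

Divya: knight, Hiro: knight, Jing: knave, Chao: knight, Elif: knight

Regardless of anyone's role, Divya's statement is true, so Divya is a knight.
With that fixed, Chao's statement is true, so Chao is a knight.
With that fixed, Elif's statement is true, so Elif is a knight.
With that fixed, Hiro's statement is true, so Hiro is a knight.
With that fixed, Jing's statement is false, so Jing is a knave.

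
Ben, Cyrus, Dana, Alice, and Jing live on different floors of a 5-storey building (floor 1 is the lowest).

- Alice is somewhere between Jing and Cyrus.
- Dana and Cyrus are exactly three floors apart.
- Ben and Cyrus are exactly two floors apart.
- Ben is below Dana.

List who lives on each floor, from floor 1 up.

Cyrus, Alice, Ben, Dana, Jing

From clue 1: Alice is in {2,3,4}.
From clues 1–3: Ben → floor 3.
From clues 1–4: Cyrus → floor 1, Alice → floor 2, Dana → floor 4, Jing → floor 5.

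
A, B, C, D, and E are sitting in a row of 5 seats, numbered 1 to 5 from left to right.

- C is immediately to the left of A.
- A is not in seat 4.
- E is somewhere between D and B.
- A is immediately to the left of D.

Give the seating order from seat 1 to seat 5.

From clue 1: A is in {2,3,4,5}.
From clues 1–2: A is in {2,3,5}.
From clues 1–3: E is in {2,4}.
From clues 1–4: C → seat 1, A → seat 2, D → seat 3, E → seat 4, B → seat 5.

C, A, D, E, B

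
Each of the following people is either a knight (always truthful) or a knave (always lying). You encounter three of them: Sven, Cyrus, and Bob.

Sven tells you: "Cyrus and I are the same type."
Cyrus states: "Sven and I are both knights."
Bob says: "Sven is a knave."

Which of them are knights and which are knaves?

Sven: knight, Cyrus: knight, Bob: knave

Consider Sven. Suppose Sven is a knave.
Then no assignment of the remaining roles makes every statement match its speaker's type — contradiction.
So Sven is a knight.
With that fixed, Bob's statement is false, so Bob is a knave.
Consider Cyrus. Suppose Cyrus is a knave.
Then Sven's statement comes out false, contradicting Sven being a knight.
So Cyrus is a knight.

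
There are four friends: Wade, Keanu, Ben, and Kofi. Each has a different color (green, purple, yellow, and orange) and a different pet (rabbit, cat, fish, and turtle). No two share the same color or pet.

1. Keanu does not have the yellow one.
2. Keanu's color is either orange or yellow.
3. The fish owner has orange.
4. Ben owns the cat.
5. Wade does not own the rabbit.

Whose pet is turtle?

Wade

With clues 1–3, Keanu is impossible for the one with pet turtle.
With clues 1–4, Ben is impossible for the one with pet turtle.
With clues 1–5, Kofi is impossible for the one with pet turtle.
That leaves Wade.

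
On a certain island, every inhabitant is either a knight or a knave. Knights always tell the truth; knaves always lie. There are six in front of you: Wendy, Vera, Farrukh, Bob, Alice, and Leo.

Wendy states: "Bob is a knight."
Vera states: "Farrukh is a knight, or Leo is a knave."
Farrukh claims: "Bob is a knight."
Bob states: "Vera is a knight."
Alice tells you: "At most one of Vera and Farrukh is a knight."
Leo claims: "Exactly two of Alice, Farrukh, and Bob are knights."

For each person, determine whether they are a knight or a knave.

Consider Wendy. Suppose Wendy is a knave.
Then no assignment of the remaining roles makes every statement match its speaker's type — contradiction.
So Wendy is a knight.
Consider Vera. Suppose Vera is a knave.
Then no assignment of the remaining roles makes every statement match its speaker's type — contradiction.
So Vera is a knight.
With that fixed, Bob's statement is true, so Bob is a knight.
With that fixed, Farrukh's statement is true, so Farrukh is a knight.
With that fixed, Alice's statement is false, so Alice is a knave.
With that fixed, Leo's statement is true, so Leo is a knight.

Wendy: knight, Vera: knight, Farrukh: knight, Bob: knight, Alice: knave, Leo: knight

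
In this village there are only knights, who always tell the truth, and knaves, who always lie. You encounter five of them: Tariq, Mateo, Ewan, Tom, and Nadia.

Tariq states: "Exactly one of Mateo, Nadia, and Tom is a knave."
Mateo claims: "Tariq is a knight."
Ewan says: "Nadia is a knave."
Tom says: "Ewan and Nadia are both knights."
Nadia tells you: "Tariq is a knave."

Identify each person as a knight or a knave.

Tariq: knave, Mateo: knave, Ewan: knave, Tom: knave, Nadia: knight

Consider Tariq. Suppose Tariq is a knight.
Then no assignment of the remaining roles makes every statement match its speaker's type — contradiction.
So Tariq is a knave.
With that fixed, Mateo's statement is false, so Mateo is a knave.
With that fixed, Nadia's statement is true, so Nadia is a knight.
With that fixed, Ewan's statement is false, so Ewan is a knave.
With that fixed, Tom's statement is false, so Tom is a knave.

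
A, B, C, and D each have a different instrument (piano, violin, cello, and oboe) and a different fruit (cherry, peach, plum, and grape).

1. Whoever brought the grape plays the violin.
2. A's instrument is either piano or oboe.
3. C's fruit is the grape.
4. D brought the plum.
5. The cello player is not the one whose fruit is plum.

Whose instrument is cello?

B

With clues 1–2, A is impossible for the one with instrument cello.
With clues 1–3, C is impossible for the one with instrument cello.
With clues 1–5, D is impossible for the one with instrument cello.
That leaves B.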